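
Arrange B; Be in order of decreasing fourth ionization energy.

After 3 electrons have been removed, what remains? B³⁺ is the bare [He] core; Be³⁺ is already 1 electron into the core.
All of these are removing an electron from a noble-gas core or deeper; the smaller core (lower principal quantum number) is held far more tightly, and within a period the higher nuclear charge binds the same core more tightly.
Tabulated IE_4 (kJ/mol): B 25026, Be 21007.
Overall IE_4 order: Be < B.

B, Be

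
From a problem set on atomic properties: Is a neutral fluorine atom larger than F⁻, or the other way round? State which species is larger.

F⁻

Forming F⁻ adds 1 electron to F. More electron–electron repulsion in the same shell, with unchanged nuclear charge, lets the cloud expand.
An anion is larger than its parent atom: F⁻ > F.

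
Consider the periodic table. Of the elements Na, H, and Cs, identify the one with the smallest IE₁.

Cs

H is in period 1, group 1; Na is in period 3, group 1; Cs is in period 6, group 1.
IE₁ increases left→right with effective nuclear charge and decreases top→bottom as the valence shell moves farther out.
All are in group 1, so first ionization energy increases up the group.
The smallest IE₁ among these belongs to Cs.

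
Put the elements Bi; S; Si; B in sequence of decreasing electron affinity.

S, Si, Bi, B

B is in period 2, group 13; Si is in period 3, group 14; S is in period 3, group 16; Bi is in period 6, group 15.
EA tends to increase across a period and decrease down a group, though the pattern is less regular than for IE or radius.
Neither a single period nor a single group — weigh both effects.
Bi > B: the two effects oppose for this pair; the across-period effect wins (91 vs 27 kJ/mol).
Si > Bi: the two effects oppose for this pair; the down-group effect wins (134 vs 91 kJ/mol).
S > Si: S lies to the right of Si in period 3, so the across-period effect alone puts S higher.
Tabulated electron affinity (kJ/mol): B 27, Si 134, S 200, Bi 91.
So from highest to lowest: S > Si > Bi > B.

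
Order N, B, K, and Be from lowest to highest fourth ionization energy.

K, N, Be, B

The fourth ionization energy removes an electron from the +3 ion. For each element: N³⁺ still has 2 valence electrons; B³⁺ is the bare [He] core; K³⁺ is already 2 electrons into the core; Be³⁺ is already 1 electron into the core.
Usually core removal costs more than valence removal, but here the competition is close: a tightly held n=2 valence electron can cost more to remove than an n=3 core electron, so the actual values have to decide it.
The numbers (kJ/mol): N 7475, B 25026, K 5877, Be 21007.
Putting it together, IE_4: K < N < Be < B.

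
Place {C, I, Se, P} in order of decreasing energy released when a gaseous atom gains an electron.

I > Se > C > P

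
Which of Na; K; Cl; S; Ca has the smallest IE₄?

The fourth ionization energy removes an electron from the +3 ion. For each element: Na³⁺ is already 2 electrons into the core; K³⁺ is already 2 electrons into the core; Cl³⁺ still has 4 valence electrons; S³⁺ still has 3 valence electrons; Ca³⁺ is already 1 electron into the core.
Pulling an electron out of a noble-gas core costs far more than removing a remaining valence electron, so K, Ca and Na sit at the high end of IE_4.
Valence configurations: Cl³⁺ [Ne]3s²3p², S³⁺ [Ne]3s²3p¹.
The numbers (kJ/mol): Na 9543, K 5877, Cl 5159, S 4556, Ca 6491.
Overall IE_4 order: S < Cl < K < Ca < Na.

S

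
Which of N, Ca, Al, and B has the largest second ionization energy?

Consider each +1 ion: N⁺ still has 4 valence electrons; Ca⁺ still has 1 valence electron; Al⁺ still has 2 valence electrons; B⁺ still has 2 valence electrons.
All are still removing valence electrons, so compare the +1 ions as you would atoms: IE_2 generally rises across a period (higher Z_eff) and falls down a group (larger shell), subject to the usual subshell exceptions.
Valence configurations: N⁺ [He]2s²2p², Ca⁺ [Ar]4s¹, Al⁺ [Ne]3s², B⁺ [He]2s².
Approximate IE_2 values (kJ/mol): N 2856, Ca 1145, Al 1817, B 2427.
Putting it together, IE_2: Ca < Al < B < N.

N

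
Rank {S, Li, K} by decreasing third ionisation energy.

Li > K > S

After 2 electrons have been removed, what remains? S²⁺ still has 4 valence electrons; Li²⁺ is already 1 electron into the core; K²⁺ is already 1 electron into the core.
Core electrons are held far more tightly than valence electrons, so K and Li top the IE_3 order.
The numbers (kJ/mol): S 3357, Li 11815, K 4420.
So the third ionization energies run S < K < Li.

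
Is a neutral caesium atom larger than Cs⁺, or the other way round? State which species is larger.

Forming Cs⁺ removes 1 electron from Cs. Fewer electrons for the same nuclear charge means less shielding and a higher Z_eff on the remaining electrons, and for main-group metals the entire outer shell is lost.
A cation is smaller than its parent atom: Cs⁺ < Cs.

Cs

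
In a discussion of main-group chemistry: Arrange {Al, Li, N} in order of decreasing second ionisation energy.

The second ionization energy removes an electron from the +1 ion. For each element: Al⁺ still has 2 valence electrons; Li⁺ is the bare [He] core; N⁺ still has 4 valence electrons.
Core electrons are held far more tightly than valence electrons, so Li tops the IE_2 order.
Valence configurations: Al⁺ [Ne]3s², N⁺ [He]2s²2p².
Tabulated IE_2 (kJ/mol): Al 1817, Li 7298, N 2856.
So the second ionization energies run Al < N < Li.

Li, N, Al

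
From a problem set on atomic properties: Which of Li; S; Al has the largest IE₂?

Li

Consider each +1 ion: Li⁺ is the bare [He] core; S⁺ still has 5 valence electrons; Al⁺ still has 2 valence electrons.
Core electrons are held far more tightly than valence electrons, so Li tops the IE_2 order.
Valence configurations: S⁺ [Ne]3s²3p³, Al⁺ [Ne]3s².
Approximate IE_2 values (kJ/mol): Li 7298, S 2252, Al 1817.
Overall IE_2 order: Al < S < Li.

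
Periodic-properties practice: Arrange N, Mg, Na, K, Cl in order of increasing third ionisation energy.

Cl < K < N < Na < Mg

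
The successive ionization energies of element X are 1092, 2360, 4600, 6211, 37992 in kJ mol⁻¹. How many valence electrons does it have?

4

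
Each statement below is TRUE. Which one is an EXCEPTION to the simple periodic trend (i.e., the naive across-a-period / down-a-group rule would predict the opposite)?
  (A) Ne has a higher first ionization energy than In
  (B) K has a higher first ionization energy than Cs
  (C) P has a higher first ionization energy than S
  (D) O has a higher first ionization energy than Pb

The general trend: first ionization energy increases across a period and decreases down a group.
(A) Ne (period 2, group 18) vs In (period 5, group 13): the stated order agrees with the simple trend.
(B) K (period 4, group 1) vs Cs (period 6, group 1): the stated order agrees with the simple trend.
(C) P (period 3, group 15) vs S (period 3, group 16): the stated order contradicts the simple trend.
(D) O (period 2, group 16) vs Pb (period 6, group 14): the stated order agrees with the simple trend.
The exception is (C): S (3p⁴) ionizes more easily than half-filled P (3p³) because the paired 3p electron in S is pushed out by e⁻–e⁻ repulsion.

(C)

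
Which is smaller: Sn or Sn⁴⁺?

Forming Sn⁴⁺ removes 4 electrons from Sn. Fewer electrons for the same nuclear charge means less shielding and a higher Z_eff on the remaining electrons.
A cation is smaller than its parent atom: Sn⁴⁺ < Sn.

Sn⁴⁺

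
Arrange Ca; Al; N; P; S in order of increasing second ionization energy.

Ca, Al, P, S, N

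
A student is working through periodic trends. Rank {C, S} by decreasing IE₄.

IE_4 is the cost of taking one more electron from the +3 cation: C³⁺ still has 1 valence electron; S³⁺ still has 3 valence electrons.
All are still removing valence electrons, so compare the +3 ions as you would atoms: IE_4 generally rises across a period (higher Z_eff) and falls down a group (larger shell), subject to the usual subshell exceptions.
Valence configurations: C³⁺ [He]2s¹, S³⁺ [Ne]3s²3p¹.
Approximate IE_4 values (kJ/mol): C 6223, S 4556.
Overall IE_4 order: S < C.

C, S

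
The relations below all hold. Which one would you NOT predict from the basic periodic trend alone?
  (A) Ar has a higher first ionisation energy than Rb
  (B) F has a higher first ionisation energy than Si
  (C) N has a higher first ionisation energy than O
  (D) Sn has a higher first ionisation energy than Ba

The general trend: first ionisation energy increases across a period and decreases down a group.
(A) Ar (period 3, group 18) vs Rb (period 5, group 1): the stated order agrees with the simple trend.
(B) F (period 2, group 17) vs Si (period 3, group 14): the stated order agrees with the simple trend.
(C) N (period 2, group 15) vs O (period 2, group 16): the stated order contradicts the simple trend.
(D) Sn (period 5, group 14) vs Ba (period 6, group 2): the stated order agrees with the simple trend.
The exception is (C): pairing an electron in O's 2p⁴ costs repulsion energy, so O ionizes more easily than half-filled N (2p³).

(C)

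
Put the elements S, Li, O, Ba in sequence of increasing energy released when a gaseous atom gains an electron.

Ba < Li < O < S

Li is in period 2, group 1; O is in period 2, group 16; S is in period 3, group 16; Ba is in period 6, group 2.
EA tends to increase across a period and decrease down a group, though the pattern is less regular than for IE or radius.
These span different periods and groups, so the two trends combine.
Li > Ba: period and group pull opposite ways; the down-group shift dominates (60 vs 14 kJ/mol).
O > Li: both are in period 2; the period trend gives O the larger value.
S > O: this pair runs against the simple trend — see the exception note.
Note the exception: S has a higher electron affinity than O, contrary to the simple trend — the compact 2p subshell of O repels the added electron more than S's larger 3p does.
For reference (kJ/mol): Li 60, O 141, S 200, Ba 14.
So from lowest to highest: Ba < Li < O < S.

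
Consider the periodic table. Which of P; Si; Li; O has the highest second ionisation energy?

The second ionization energy removes an electron from the +1 ion. For each element: P⁺ still has 4 valence electrons; Si⁺ still has 3 valence electrons; Li⁺ is the bare [He] core; O⁺ still has 5 valence electrons.
Core electrons are held far more tightly than valence electrons, so Li tops the IE_2 order.
Valence configurations: P⁺ [Ne]3s²3p², Si⁺ [Ne]3s²3p¹, O⁺ [He]2s²2p³.
Tabulated IE_2 (kJ/mol): P 1907, Si 1577, Li 7298, O 3388.
So the second ionization energies run Si < P < O < Li.

Li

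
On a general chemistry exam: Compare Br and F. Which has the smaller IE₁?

Across a period the outer electron is held more tightly (higher IE₁); down a group it sits in a higher shell, more shielded, and comes off more easily.
All are in group 17, so first ionization energy increases up the group.
So Br has the smaller IE₁ (Br < F).

Br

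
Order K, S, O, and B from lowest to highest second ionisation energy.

S < B < K < O

IE_2 is the cost of taking one more electron from the +1 cation: K⁺ is the bare [Ar] core; S⁺ still has 5 valence electrons; O⁺ still has 5 valence electrons; B⁺ still has 2 valence electrons.
Usually core removal costs more than valence removal, but here the competition is close: a tightly held n=2 valence electron can cost more to remove than an n=3 core electron, so the actual values have to decide it.
Valence configurations: S⁺ [Ne]3s²3p³, O⁺ [He]2s²2p³, B⁺ [He]2s².
Tabulated IE_2 (kJ/mol): K 3052, S 2252, O 3388, B 2427.
So the second ionization energies run S < B < K < O.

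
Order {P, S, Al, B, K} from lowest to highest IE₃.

Consider each +2 ion: P²⁺ still has 3 valence electrons; S²⁺ still has 4 valence electrons; Al²⁺ still has 1 valence electron; B²⁺ still has 1 valence electron; K²⁺ is already 1 electron into the core.
Pulling an electron out of a noble-gas core costs far more than removing a remaining valence electron, so K sits at the high end of IE_3.
Valence configurations: P²⁺ [Ne]3s²3p¹, S²⁺ [Ne]3s²3p², Al²⁺ [Ne]3s¹, B²⁺ [He]2s¹.
The numbers (kJ/mol): P 2914, S 3357, Al 2745, B 3660, K 4420.
Hence IE_3: Al < P < S < B < K.

Al, P, S, B, K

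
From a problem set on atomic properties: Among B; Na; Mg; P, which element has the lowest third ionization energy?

P

IE_3 is the cost of taking one more electron from the +2 cation: B²⁺ still has 1 valence electron; Na²⁺ is already 1 electron into the core; Mg²⁺ is the bare [Ne] core; P²⁺ still has 3 valence electrons.
Pulling an electron out of a noble-gas core costs far more than removing a remaining valence electron, so Na and Mg sit at the high end of IE_3.
Valence configurations: B²⁺ [He]2s¹, P²⁺ [Ne]3s²3p¹.
Approximate IE_3 values (kJ/mol): B 3660, Na 6910, Mg 7733, P 2914.
Hence IE_3: P < B < Na < Mg.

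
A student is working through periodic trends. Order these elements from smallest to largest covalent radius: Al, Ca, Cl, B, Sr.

B < Cl < Al < Ca < Sr

Across a period the added protons contract the valence shell; down a group each new principal shell makes the atom larger.
Here both period and group differ, so the two effects have to be weighed against each other.
Cl > B: the two effects oppose for this pair; the down-group effect wins (99 vs 85 pm).
Al > Cl: both are in period 3; the period trend gives Al the larger value.
Ca > Al: relative to Al, both the across-period and down-group shifts push Ca's atomic radius up.
Sr > Ca: Sr sits below Ca in group 2, so the down-group effect alone puts Sr larger.
Tabulated atomic radius (pm): B 85, Al 126, Cl 99, Ca 171, Sr 185.
So from smallest to largest: B < Cl < Al < Ca < Sr.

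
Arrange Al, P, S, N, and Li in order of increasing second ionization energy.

IE_2 is the cost of taking one more electron from the +1 cation: Al⁺ still has 2 valence electrons; P⁺ still has 4 valence electrons; S⁺ still has 5 valence electrons; N⁺ still has 4 valence electrons; Li⁺ is the bare [He] core.
Pulling an electron out of a noble-gas core costs far more than removing a remaining valence electron, so Li sits at the high end of IE_2.
Valence configurations: Al⁺ [Ne]3s², P⁺ [Ne]3s²3p², S⁺ [Ne]3s²3p³, N⁺ [He]2s²2p².
Approximate IE_2 values (kJ/mol): Al 1817, P 1907, S 2252, N 2856, Li 7298.
So the second ionization energies run Al < P < S < N < Li.

Al < P < S < N < Li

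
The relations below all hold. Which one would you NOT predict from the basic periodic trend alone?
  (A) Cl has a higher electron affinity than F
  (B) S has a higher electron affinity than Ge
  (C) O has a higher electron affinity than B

The general trend: electron affinity increases across a period and decreases down a group.
(A) Cl (period 3, group 17) vs F (period 2, group 17): the stated order contradicts the simple trend.
(B) S (period 3, group 16) vs Ge (period 4, group 14): the stated order agrees with the simple trend.
(C) O (period 2, group 16) vs B (period 2, group 13): the stated order agrees with the simple trend.
The exception is (A): F's small 2p subshell makes the incoming electron feel strong e⁻–e⁻ repulsion, so Cl actually releases more energy on gaining an electron.

(A)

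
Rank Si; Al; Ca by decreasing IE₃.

The third ionization energy removes an electron from the +2 ion. For each element: Si²⁺ still has 2 valence electrons; Al²⁺ still has 1 valence electron; Ca²⁺ is the bare [Ar] core.
Breaking into a closed-shell core is much more expensive than removing a leftover valence electron — Ca has the largest IE_3 here.
Valence configurations: Si²⁺ [Ne]3s², Al²⁺ [Ne]3s¹.
Tabulated IE_3 (kJ/mol): Si 3232, Al 2745, Ca 4912.
Hence IE_3: Al < Si < Ca.

Ca > Si > Al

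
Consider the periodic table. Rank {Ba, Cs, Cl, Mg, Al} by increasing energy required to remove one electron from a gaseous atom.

Mg is in period 3, group 2; Al is in period 3, group 13; Cl is in period 3, group 17; Cs is in period 6, group 1; Ba is in period 6, group 2.
Across a period the outer electron is held more tightly (higher IE₁); down a group it sits in a higher shell, more shielded, and comes off more easily.
Here both period and group differ, so the two effects have to be weighed against each other.
Ba > Cs: both are in period 6; the period trend gives Ba the larger value.
Al > Ba: both effects reinforce here, so Al is clearly the higher of the two.
Mg > Al: this pair runs against the simple trend — see the exception note.
Cl > Mg: both are in period 3; the period trend gives Cl the larger value.
Note the exception: Mg has a higher first ionization energy than Al, contrary to the simple trend — Al's single 3p electron is easier to remove than one from Mg's filled 3s².
For reference (kJ/mol): Mg 738, Al 578, Cl 1251, Cs 376, Ba 503.
So from lowest to highest: Cs < Ba < Al < Mg < Cl.

Cs, Ba, Al, Mg, Cl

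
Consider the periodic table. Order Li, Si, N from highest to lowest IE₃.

Li > N > Si

The third ionization energy removes an electron from the +2 ion. For each element: Li²⁺ is already 1 electron into the core; Si²⁺ still has 2 valence electrons; N²⁺ still has 3 valence electrons.
Breaking into a closed-shell core is much more expensive than removing a leftover valence electron — Li has the largest IE_3 here.
Valence configurations: Si²⁺ [Ne]3s², N²⁺ [He]2s²2p¹.
Tabulated IE_3 (kJ/mol): Li 11815, Si 3232, N 4578.
So the third ionization energies run Si < N < Li.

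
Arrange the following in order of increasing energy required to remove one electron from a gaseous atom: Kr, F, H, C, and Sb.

Sb, C, H, Kr, F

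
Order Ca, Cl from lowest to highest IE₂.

Ca, Cl

IE_2 is the cost of taking one more electron from the +1 cation: Ca⁺ still has 1 valence electron; Cl⁺ still has 6 valence electrons.
All are still removing valence electrons, so compare the +1 ions as you would atoms: IE_2 generally rises across a period (higher Z_eff) and falls down a group (larger shell), subject to the usual subshell exceptions.
Valence configurations: Ca⁺ [Ar]4s¹, Cl⁺ [Ne]3s²3p⁴.
The numbers (kJ/mol): Ca 1145, Cl 2298.
Putting it together, IE_2: Ca < Cl.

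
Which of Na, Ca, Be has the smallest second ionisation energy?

Ca

Consider each +1 ion: Na⁺ is the bare [Ne] core; Ca⁺ still has 1 valence electron; Be⁺ still has 1 valence electron.
Core electrons are held far more tightly than valence electrons, so Na tops the IE_2 order.
Valence configurations: Ca⁺ [Ar]4s¹, Be⁺ [He]2s¹.
The numbers (kJ/mol): Na 4562, Ca 1145, Be 1757.
Overall IE_2 order: Ca < Be < Na.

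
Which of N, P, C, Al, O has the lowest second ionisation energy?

After 1 electron has been removed, what remains? N⁺ still has 4 valence electrons; P⁺ still has 4 valence electrons; C⁺ still has 3 valence electrons; Al⁺ still has 2 valence electrons; O⁺ still has 5 valence electrons.
All are still removing valence electrons, so compare the +1 ions as you would atoms: IE_2 generally rises across a period (higher Z_eff) and falls down a group (larger shell), subject to the usual subshell exceptions.
Valence configurations: N⁺ [He]2s²2p², P⁺ [Ne]3s²3p², C⁺ [He]2s²2p¹, Al⁺ [Ne]3s², O⁺ [He]2s²2p³.
Approximate IE_2 values (kJ/mol): N 2856, P 1907, C 2353, Al 1817, O 3388.
Overall IE_2 order: Al < P < C < N < O.

Al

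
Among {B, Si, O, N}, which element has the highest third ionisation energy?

O

IE_3 is the cost of taking one more electron from the +2 cation: B²⁺ still has 1 valence electron; Si²⁺ still has 2 valence electrons; O²⁺ still has 4 valence electrons; N²⁺ still has 3 valence electrons.
All are still removing valence electrons, so compare the +2 ions as you would atoms: IE_3 generally rises across a period (higher Z_eff) and falls down a group (larger shell), subject to the usual subshell exceptions.
Valence configurations: B²⁺ [He]2s¹, Si²⁺ [Ne]3s², O²⁺ [He]2s²2p², N²⁺ [He]2s²2p¹.
Approximate IE_3 values (kJ/mol): B 3660, Si 3232, O 5300, N 4578.
Hence IE_3: Si < B < N < O.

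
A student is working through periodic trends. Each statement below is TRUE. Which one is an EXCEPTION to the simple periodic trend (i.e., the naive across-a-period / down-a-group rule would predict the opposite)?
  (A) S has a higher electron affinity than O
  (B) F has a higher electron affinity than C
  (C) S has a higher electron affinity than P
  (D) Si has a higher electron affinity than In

The general trend: electron affinity increases across a period and decreases down a group.
(A) S (period 3, group 16) vs O (period 2, group 16): the stated order contradicts the simple trend.
(B) F (period 2, group 17) vs C (period 2, group 14): the stated order agrees with the simple trend.
(C) S (period 3, group 16) vs P (period 3, group 15): the stated order agrees with the simple trend.
(D) Si (period 3, group 14) vs In (period 5, group 13): the stated order agrees with the simple trend.
The exception is (A): the compact 2p subshell of O repels the added electron more than S's larger 3p does.

(A)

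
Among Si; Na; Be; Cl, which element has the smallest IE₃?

Si

IE_3 is the cost of taking one more electron from the +2 cation: Si²⁺ still has 2 valence electrons; Na²⁺ is already 1 electron into the core; Be²⁺ is the bare [He] core; Cl²⁺ still has 5 valence electrons.
Breaking into a closed-shell core is much more expensive than removing a leftover valence electron — Na and Be have the largest IE_3 here.
Valence configurations: Si²⁺ [Ne]3s², Cl²⁺ [Ne]3s²3p³.
Tabulated IE_3 (kJ/mol): Si 3232, Na 6910, Be 14849, Cl 3822.
Overall IE_3 order: Si < Cl < Na < Be.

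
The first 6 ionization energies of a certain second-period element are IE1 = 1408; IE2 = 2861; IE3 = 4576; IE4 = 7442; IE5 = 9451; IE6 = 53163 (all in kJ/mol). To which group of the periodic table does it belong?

Group 15

Look for the largest jump between consecutive ionization energies: IE6/IE5 ≈ 5.6, far larger than any earlier ratio.
That jump marks the point where a core electron is being removed. So the atom has 5 valence electrons.
A main-group element with 5 valence electrons is in group 15.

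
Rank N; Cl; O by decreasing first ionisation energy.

N > O > Cl

N is in period 2, group 15; O is in period 2, group 16; Cl is in period 3, group 17.
Across a period the outer electron is held more tightly (higher IE₁); down a group it sits in a higher shell, more shielded, and comes off more easily.
Neither a single period nor a single group — weigh both effects.
O > Cl: the two effects oppose for this pair; the down-group effect wins (1314 vs 1251 kJ/mol).
N > O: this pair runs against the simple trend — see the exception note.
Note the exception: N has a higher first ionization energy than O, contrary to the simple trend — pairing an electron in O's 2p⁴ costs repulsion energy, so O ionizes more easily than half-filled N (2p³).
Approximate values (kJ/mol): N 1402, O 1314, Cl 1251.
So from highest to lowest: N > O > Cl.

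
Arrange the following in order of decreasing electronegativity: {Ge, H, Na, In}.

H > Ge > In > Na

H is in period 1, group 1; Na is in period 3, group 1; Ge is in period 4, group 14; In is in period 5, group 13.
Atoms toward the upper right of the periodic table pull bonding electrons most strongly.
Here both period and group differ, so the two effects have to be weighed against each other.
In > Na: the two effects oppose for this pair; the across-period effect wins (1.78 vs 0.93).
Ge > In: relative to In, both the across-period and down-group shifts push Ge's electronegativity up.
H > Ge: period and group pull opposite ways; the down-group shift dominates (2.20 vs 2.01).
Tabulated electronegativity (Pauling): H 2.20, Na 0.93, Ge 2.01, In 1.78.
So from highest to lowest: H > Ge > In > Na.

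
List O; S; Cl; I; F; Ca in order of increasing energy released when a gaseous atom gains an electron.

Ca < O < S < I < F < Cl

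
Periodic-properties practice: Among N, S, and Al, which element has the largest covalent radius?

Atomic radius shrinks across a period as nuclear charge pulls the same shell inward, and grows down a group as new shells are added.
These span different periods and groups, so the two trends combine.
S > N: the two effects oppose for this pair; the down-group effect wins (103 vs 71 pm).
Al > S: both are in period 3; the period trend gives Al the larger value.
For reference (pm): N 71, Al 126, S 103.
The largest covalent radius among these belongs to Al.

Al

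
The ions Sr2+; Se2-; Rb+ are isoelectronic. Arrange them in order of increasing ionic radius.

Sr2+, Rb+, Se2-

All of these have 36 electrons, so size is governed by nuclear charge alone: the more protons, the stronger the pull on the same electron cloud, and the smaller the ion.
Nuclear charges: Sr2+ (Z=38), Rb+ (Z=37), Se2- (Z=34).
Smallest to largest: Sr2+ < Rb+ < Se2-.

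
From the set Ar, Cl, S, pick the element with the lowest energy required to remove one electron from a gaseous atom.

Across a period the outer electron is held more tightly (higher IE₁); down a group it sits in a higher shell, more shielded, and comes off more easily.
All lie in period 3, so first ionization energy increases left to right.
The lowest energy required to remove one electron from a gaseous atom among these belongs to S.

S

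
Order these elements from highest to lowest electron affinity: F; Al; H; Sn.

H is in period 1, group 1; F is in period 2, group 17; Al is in period 3, group 13; Sn is in period 5, group 14.
Atoms with high Z_eff and room in the valence shell (especially the halogens) have the most exothermic electron affinities.
Here both period and group differ, so the two effects have to be weighed against each other.
H > Al: period and group pull opposite ways; the down-group shift dominates (73 vs 42 kJ/mol).
Sn > H: period and group pull opposite ways; the across-period shift dominates (107 vs 73 kJ/mol).
F > Sn: relative to Sn, both the across-period and down-group shifts push F's electron affinity up.
Tabulated electron affinity (kJ/mol): H 73, F 328, Al 42, Sn 107.
So from highest to lowest: F > Sn > H > Al.

F > Sn > H > Al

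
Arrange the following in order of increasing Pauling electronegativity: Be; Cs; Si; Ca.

Cs < Ca < Be < Si

EN rises left→right (higher Z_eff, smaller atoms) and falls top→bottom (larger, more shielded atoms).
Here both period and group differ, so the two effects have to be weighed against each other.
Ca > Cs: relative to Cs, both the across-period and down-group shifts push Ca's electronegativity up.
Be > Ca: Be sits above Ca in group 2, so the down-group effect alone puts Be higher.
Si > Be: the two effects oppose for this pair; the across-period effect wins (1.90 vs 1.57).
Approximate values (Pauling): Be 1.57, Si 1.90, Ca 1.00, Cs 0.79.
So from lowest to highest: Cs < Ca < Be < Si.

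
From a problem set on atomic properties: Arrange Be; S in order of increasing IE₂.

The second ionization energy removes an electron from the +1 ion. For each element: Be⁺ still has 1 valence electron; S⁺ still has 5 valence electrons.
All are still removing valence electrons, so compare the +1 ions as you would atoms: IE_2 generally rises across a period (higher Z_eff) and falls down a group (larger shell), subject to the usual subshell exceptions.
Valence configurations: Be⁺ [He]2s¹, S⁺ [Ne]3s²3p³.
The numbers (kJ/mol): Be 1757, S 2252.
So the second ionization energies run Be < S.

Be, S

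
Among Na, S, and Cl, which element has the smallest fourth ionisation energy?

S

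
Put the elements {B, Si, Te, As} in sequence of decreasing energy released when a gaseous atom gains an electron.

Te > Si > As > B

B is in period 2, group 13; Si is in period 3, group 14; As is in period 4, group 15; Te is in period 5, group 16.
EA tends to increase across a period and decrease down a group, though the pattern is less regular than for IE or radius.
These sit on a diagonal, where the across-period and down-group effects partly cancel.
As > B: period and group pull opposite ways; the across-period shift dominates (78 vs 27 kJ/mol).
Si > As: the two effects oppose for this pair; the down-group effect wins (134 vs 78 kJ/mol).
Te > Si: period and group pull opposite ways; the across-period shift dominates (190 vs 134 kJ/mol).
Tabulated electron affinity (kJ/mol): B 27, Si 134, As 78, Te 190.
So from highest to lowest: Te > Si > As > B.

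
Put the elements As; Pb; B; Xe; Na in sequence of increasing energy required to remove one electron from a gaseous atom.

B is in period 2, group 13; Na is in period 3, group 1; As is in period 4, group 15; Xe is in period 5, group 18; Pb is in period 6, group 14.
IE₁ increases left→right with effective nuclear charge and decreases top→bottom as the valence shell moves farther out.
Here both period and group differ, so the two effects have to be weighed against each other.
Pb > Na: the two effects oppose for this pair; the across-period effect wins (716 vs 496 kJ/mol).
B > Pb: period and group pull opposite ways; the down-group shift dominates (801 vs 716 kJ/mol).
As > B: period and group pull opposite ways; the across-period shift dominates (947 vs 801 kJ/mol).
Xe > As: the two effects oppose for this pair; the across-period effect wins (1170 vs 947 kJ/mol).
For reference (kJ/mol): B 801, Na 496, As 947, Xe 1170, Pb 716.
So from lowest to highest: Na < Pb < B < As < Xe.

Na, Pb, B, As, Xe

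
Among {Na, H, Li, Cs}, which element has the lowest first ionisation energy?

Cs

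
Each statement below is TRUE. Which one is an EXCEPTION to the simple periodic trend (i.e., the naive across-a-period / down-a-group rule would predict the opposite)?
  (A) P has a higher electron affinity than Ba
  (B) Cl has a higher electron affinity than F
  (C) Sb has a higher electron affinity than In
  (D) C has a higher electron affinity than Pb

(B)

The general trend: electron affinity increases across a period and decreases down a group.
(A) P (period 3, group 15) vs Ba (period 6, group 2): the stated order agrees with the simple trend.
(B) Cl (period 3, group 17) vs F (period 2, group 17): the stated order contradicts the simple trend.
(C) Sb (period 5, group 15) vs In (period 5, group 13): the stated order agrees with the simple trend.
(D) C (period 2, group 14) vs Pb (period 6, group 14): the stated order agrees with the simple trend.
The exception is (B): F's small 2p subshell makes the incoming electron feel strong e⁻–e⁻ repulsion, so Cl actually releases more energy on gaining an electron.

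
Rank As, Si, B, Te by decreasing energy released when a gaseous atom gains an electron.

B is in period 2, group 13; Si is in period 3, group 14; As is in period 4, group 15; Te is in period 5, group 16.
EA tends to increase across a period and decrease down a group, though the pattern is less regular than for IE or radius.
These sit on a diagonal, where the across-period and down-group effects partly cancel.
As > B: the two effects oppose for this pair; the across-period effect wins (78 vs 27 kJ/mol).
Si > As: the two effects oppose for this pair; the down-group effect wins (134 vs 78 kJ/mol).
Te > Si: the two effects oppose for this pair; the across-period effect wins (190 vs 134 kJ/mol).
Tabulated electron affinity (kJ/mol): B 27, Si 134, As 78, Te 190.
So from highest to lowest: Te > Si > As > B.

Te > Si > As > B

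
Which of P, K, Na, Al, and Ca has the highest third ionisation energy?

After 2 electrons have been removed, what remains? P²⁺ still has 3 valence electrons; K²⁺ is already 1 electron into the core; Na²⁺ is already 1 electron into the core; Al²⁺ still has 1 valence electron; Ca²⁺ is the bare [Ar] core.
Core electrons are held far more tightly than valence electrons, so K, Ca and Na top the IE_3 order.
Valence configurations: P²⁺ [Ne]3s²3p¹, Al²⁺ [Ne]3s¹.
Approximate IE_3 values (kJ/mol): P 2914, K 4420, Na 6910, Al 2745, Ca 4912.
Hence IE_3: Al < P < K < Ca < Na.

Na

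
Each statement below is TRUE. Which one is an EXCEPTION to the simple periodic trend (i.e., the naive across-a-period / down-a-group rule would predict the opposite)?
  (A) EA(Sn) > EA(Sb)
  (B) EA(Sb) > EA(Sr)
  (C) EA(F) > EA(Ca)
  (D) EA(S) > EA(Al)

The general trend: electron affinity increases across a period and decreases down a group.
(A) Sn (period 5, group 14) vs Sb (period 5, group 15): the stated order contradicts the simple trend.
(B) Sb (period 5, group 15) vs Sr (period 5, group 2): the stated order agrees with the simple trend.
(C) F (period 2, group 17) vs Ca (period 4, group 2): the stated order agrees with the simple trend.
(D) S (period 3, group 16) vs Al (period 3, group 13): the stated order agrees with the simple trend.
The exception is (A): adding an electron to Sb's half-filled 5p³ is unfavourable, so Sn has the more exothermic EA.

(A)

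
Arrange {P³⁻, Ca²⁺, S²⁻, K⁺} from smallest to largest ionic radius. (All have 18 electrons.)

All of these have 18 electrons, so size is governed by nuclear charge alone: the more protons, the stronger the pull on the same electron cloud, and the smaller the ion.
Nuclear charges: Ca²⁺ (Z=20), K⁺ (Z=19), S²⁻ (Z=16), P³⁻ (Z=15).
Smallest to largest: Ca²⁺ < K⁺ < S²⁻ < P³⁻.

Ca²⁺ < K⁺ < S²⁻ < P³⁻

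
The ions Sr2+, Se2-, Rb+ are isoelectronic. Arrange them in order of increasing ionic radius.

Sr2+, Rb+, Se2-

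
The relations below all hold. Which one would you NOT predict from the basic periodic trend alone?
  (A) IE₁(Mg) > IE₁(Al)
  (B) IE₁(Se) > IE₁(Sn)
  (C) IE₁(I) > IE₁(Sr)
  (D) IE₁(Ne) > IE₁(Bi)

The general trend: first ionisation energy increases across a period and decreases down a group.
(A) Mg (period 3, group 2) vs Al (period 3, group 13): the stated order contradicts the simple trend.
(B) Se (period 4, group 16) vs Sn (period 5, group 14): the stated order agrees with the simple trend.
(C) I (period 5, group 17) vs Sr (period 5, group 2): the stated order agrees with the simple trend.
(D) Ne (period 2, group 18) vs Bi (period 6, group 15): the stated order agrees with the simple trend.
The exception is (A): Al's single 3p electron is easier to remove than one from Mg's filled 3s².

(A)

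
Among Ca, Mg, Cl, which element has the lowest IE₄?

After 3 electrons have been removed, what remains? Ca³⁺ is already 1 electron into the core; Mg³⁺ is already 1 electron into the core; Cl³⁺ still has 4 valence electrons.
Core electrons are held far more tightly than valence electrons, so Ca and Mg top the IE_4 order.
Approximate IE_4 values (kJ/mol): Ca 6491, Mg 10543, Cl 5159.
Overall IE_4 order: Cl < Ca < Mg.

Cl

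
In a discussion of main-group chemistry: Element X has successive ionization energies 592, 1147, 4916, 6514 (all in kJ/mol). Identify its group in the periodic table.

Group 2

Look for the largest jump between consecutive ionization energies: IE3/IE2 ≈ 4.3, far larger than any earlier ratio.
That jump marks the point where a core electron is being removed. So the atom has 2 valence electrons.
A main-group element with 2 valence electrons is in group 2.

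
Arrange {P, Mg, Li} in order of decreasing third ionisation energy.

Li > Mg > P

IE_3 is the cost of taking one more electron from the +2 cation: P²⁺ still has 3 valence electrons; Mg²⁺ is the bare [Ne] core; Li²⁺ is already 1 electron into the core.
Pulling an electron out of a noble-gas core costs far more than removing a remaining valence electron, so Mg and Li sit at the high end of IE_3.
Approximate IE_3 values (kJ/mol): P 2914, Mg 7733, Li 11815.
Hence IE_3: P < Mg < Li.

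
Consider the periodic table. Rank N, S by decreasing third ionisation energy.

IE_3 is the cost of taking one more electron from the +2 cation: N²⁺ still has 3 valence electrons; S²⁺ still has 4 valence electrons.
All are still removing valence electrons, so compare the +2 ions as you would atoms: IE_3 generally rises across a period (higher Z_eff) and falls down a group (larger shell), subject to the usual subshell exceptions.
Valence configurations: N²⁺ [He]2s²2p¹, S²⁺ [Ne]3s²3p².
Approximate IE_3 values (kJ/mol): N 4578, S 3357.
Overall IE_3 order: S < N.

N > S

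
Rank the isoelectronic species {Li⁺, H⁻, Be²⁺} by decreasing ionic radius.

H⁻, Li⁺, Be²⁺

All of these have 2 electrons, so size is governed by nuclear charge alone: the more protons, the stronger the pull on the same electron cloud, and the smaller the ion.
Nuclear charges: Be²⁺ (Z=4), Li⁺ (Z=3), H⁻ (Z=1).
Largest to smallest: H⁻ > Li⁺ > Be²⁺.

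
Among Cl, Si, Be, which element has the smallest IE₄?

Si

The fourth ionization energy removes an electron from the +3 ion. For each element: Cl³⁺ still has 4 valence electrons; Si³⁺ still has 1 valence electron; Be³⁺ is already 1 electron into the core.
Pulling an electron out of a noble-gas core costs far more than removing a remaining valence electron, so Be sits at the high end of IE_4.
Valence configurations: Cl³⁺ [Ne]3s²3p², Si³⁺ [Ne]3s¹.
The numbers (kJ/mol): Cl 5159, Si 4356, Be 21007.
Overall IE_4 order: Si < Cl < Be.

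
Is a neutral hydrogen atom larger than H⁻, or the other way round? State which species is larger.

Forming H⁻ adds 1 electron to H. More electron–electron repulsion in the same shell, with unchanged nuclear charge, lets the cloud expand.
An anion is larger than its parent atom: H⁻ > H.

H⁻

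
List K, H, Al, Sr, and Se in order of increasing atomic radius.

H < Se < Al < Sr < K

Radius decreases left→right (rising Z_eff, same n) and increases top→bottom (higher n).
Here both period and group differ, so the two effects have to be weighed against each other.
Se > H: the two effects oppose for this pair; the down-group effect wins (116 vs 32 pm).
Al > Se: period and group pull opposite ways; the across-period shift dominates (126 vs 116 pm).
Sr > Al: both effects reinforce here, so Sr is clearly the larger of the two.
K > Sr: period and group pull opposite ways; the across-period shift dominates (196 vs 185 pm).
Approximate values (pm): H 32, Al 126, K 196, Se 116, Sr 185.
So from smallest to largest: H < Se < Al < Sr < K.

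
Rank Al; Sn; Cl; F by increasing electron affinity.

Adding an electron releases more energy for atoms nearer the top right (short of the noble gases).
These span different periods and groups, so the two trends combine.
Sn > Al: period and group pull opposite ways; the across-period shift dominates (107 vs 42 kJ/mol).
F > Sn: both effects reinforce here, so F is clearly the higher of the two.
Cl > F: this pair runs against the simple trend — see the exception note.
Note the exception: Cl has a higher electron affinity than F, contrary to the simple trend — F's small 2p subshell makes the incoming electron feel strong e⁻–e⁻ repulsion, so Cl actually releases more energy on gaining an electron.
For reference (kJ/mol): F 328, Al 42, Cl 349, Sn 107.
So from lowest to highest: Al < Sn < F < Cl.

Al < Sn < F < Cl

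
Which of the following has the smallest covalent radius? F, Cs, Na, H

H

H is in period 1, group 1; F is in period 2, group 17; Na is in period 3, group 1; Cs is in period 6, group 1.
Moving right in a period, electrons are added to the same shell under a stronger nuclear pull, so atoms get smaller; moving down, a new shell is opened and atoms get larger.
These span different periods and groups, so the two trends combine.
F > H: period and group pull opposite ways; the down-group shift dominates (64 vs 32 pm).
Na > F: both effects reinforce here, so Na is clearly the larger of the two.
Cs > Na: Cs sits below Na in group 1, so the down-group effect alone puts Cs larger.
Approximate values (pm): H 32, F 64, Na 155, Cs 232.
The smallest covalent radius among these belongs to H.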